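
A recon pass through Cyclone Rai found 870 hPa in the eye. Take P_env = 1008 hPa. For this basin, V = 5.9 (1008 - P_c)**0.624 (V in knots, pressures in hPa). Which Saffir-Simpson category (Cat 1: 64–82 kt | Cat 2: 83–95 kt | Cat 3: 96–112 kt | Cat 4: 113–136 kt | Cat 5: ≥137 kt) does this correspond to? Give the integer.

ΔP = 1008 − 870 = 138 hPa.
V ≈ 5.9 × 138^0.624 = 5.9 × 21.64 ≈ 128 kt.
128 kt falls in the Category 4 band.

4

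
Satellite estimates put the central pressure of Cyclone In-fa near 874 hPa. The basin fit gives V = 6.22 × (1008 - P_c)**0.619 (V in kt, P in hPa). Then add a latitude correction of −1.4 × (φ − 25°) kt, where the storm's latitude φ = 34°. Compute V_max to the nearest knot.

116 kt

ΔP = 1008 − 874 = 134 hPa.
134^0.619 ≈ 20.734.
V ≈ 6.22 × 20.734 ≈ 129.0 kt.
Latitude correction: −1.4 × (34 − 25) = -12.6 kt.
Corrected V ≈ 116.4 kt → 116 kt.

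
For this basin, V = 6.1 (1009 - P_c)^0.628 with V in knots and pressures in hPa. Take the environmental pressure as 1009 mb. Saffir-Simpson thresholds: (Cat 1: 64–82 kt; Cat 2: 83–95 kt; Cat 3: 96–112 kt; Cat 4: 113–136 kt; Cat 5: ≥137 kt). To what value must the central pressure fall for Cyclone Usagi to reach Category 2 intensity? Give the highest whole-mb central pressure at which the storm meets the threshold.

945 mb

Category 2 begins at V = 83 kt.
Required ΔP = (83/6.1)^(1/0.628) = 13.607^1.592 ≈ 63.88 mb.
P_c ≤ 1009 − 63.88 = 945.12, so the highest integer P_c is 945 mb.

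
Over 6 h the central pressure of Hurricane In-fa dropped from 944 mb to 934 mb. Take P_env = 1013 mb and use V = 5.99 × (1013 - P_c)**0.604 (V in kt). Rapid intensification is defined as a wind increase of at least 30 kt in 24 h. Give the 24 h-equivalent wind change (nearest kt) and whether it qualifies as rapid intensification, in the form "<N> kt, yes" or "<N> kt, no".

V₁: ΔP = 69, V ≈ 5.99 × 69^0.604 ≈ 77.28 kt.
V₂: ΔP = 79, V ≈ 5.99 × 79^0.604 ≈ 83.87 kt.
ΔV over 6 h = 6.59 kt → 24 h equivalent = 6.59 × 24/6 ≈ 26.36 kt.
26 kt < 30 kt ⇒ not rapid intensification.

26 kt, no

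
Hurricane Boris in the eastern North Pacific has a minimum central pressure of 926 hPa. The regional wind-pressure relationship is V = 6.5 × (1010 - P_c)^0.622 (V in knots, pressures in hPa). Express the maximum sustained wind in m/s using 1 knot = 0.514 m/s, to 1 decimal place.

52.6 m/s

ΔP = 1010 − 926 = 84 hPa.
V ≈ 6.5 × 84^0.622 = 6.5 × 15.736 ≈ 102.286 kt.
102.286 × 0.514 ≈ 52.57 m/s → 52.6 m/s.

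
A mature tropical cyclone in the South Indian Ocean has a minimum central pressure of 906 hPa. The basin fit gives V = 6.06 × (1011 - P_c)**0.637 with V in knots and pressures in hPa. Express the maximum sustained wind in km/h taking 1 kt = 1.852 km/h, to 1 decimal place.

ΔP = 1011 − 906 = 105 hPa.
V ≈ 6.06 × 105^0.637 = 6.06 × 19.386 ≈ 117.482 kt.
117.482 × 1.852 ≈ 217.58 km/h → 217.6 km/h.

217.6 km/h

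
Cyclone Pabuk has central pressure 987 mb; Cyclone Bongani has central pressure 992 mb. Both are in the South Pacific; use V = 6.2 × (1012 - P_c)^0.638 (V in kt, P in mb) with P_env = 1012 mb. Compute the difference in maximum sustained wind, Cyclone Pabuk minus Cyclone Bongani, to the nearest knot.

6 kt

Cyclone Pabuk: ΔP = 25; V ≈ 6.2 × 25^0.638 ≈ 48.34 kt.
Cyclone Bongani: ΔP = 20; V ≈ 6.2 × 20^0.638 ≈ 41.92 kt.
Difference ≈ 48.34 − 41.92 = 6.42 → 6 kt.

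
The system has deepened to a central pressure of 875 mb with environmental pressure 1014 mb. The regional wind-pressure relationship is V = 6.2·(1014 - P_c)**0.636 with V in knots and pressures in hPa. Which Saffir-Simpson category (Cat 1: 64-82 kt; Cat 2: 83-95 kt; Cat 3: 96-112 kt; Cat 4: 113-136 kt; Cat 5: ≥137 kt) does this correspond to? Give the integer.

5

ΔP = 1014 − 875 = 139 mb.
V ≈ 6.2 × 139^0.636 = 6.2 × 23.07 ≈ 143 kt.
143 kt falls in the Category 5 band.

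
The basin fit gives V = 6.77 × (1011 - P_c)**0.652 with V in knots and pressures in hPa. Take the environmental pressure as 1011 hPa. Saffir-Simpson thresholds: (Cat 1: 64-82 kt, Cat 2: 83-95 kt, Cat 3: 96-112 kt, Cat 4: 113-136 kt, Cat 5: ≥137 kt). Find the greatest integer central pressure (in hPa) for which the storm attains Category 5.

Category 5 begins at V = 137 kt.
Required ΔP = (137/6.77)^(1/0.652) = 20.236^1.534 ≈ 100.76 hPa.
P_c ≤ 1011 − 100.76 = 910.24, so the highest integer P_c is 910 hPa.

910 hPa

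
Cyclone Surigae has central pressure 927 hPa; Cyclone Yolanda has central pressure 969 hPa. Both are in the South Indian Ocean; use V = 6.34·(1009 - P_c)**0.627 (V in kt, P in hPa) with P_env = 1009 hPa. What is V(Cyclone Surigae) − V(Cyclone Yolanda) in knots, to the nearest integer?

36 kt

Cyclone Surigae: ΔP = 82; V ≈ 6.34 × 82^0.627 ≈ 100.47 kt.
Cyclone Yolanda: ΔP = 40; V ≈ 6.34 × 40^0.627 ≈ 64.06 kt.
Difference ≈ 100.47 − 64.06 = 36.41 → 36 kt.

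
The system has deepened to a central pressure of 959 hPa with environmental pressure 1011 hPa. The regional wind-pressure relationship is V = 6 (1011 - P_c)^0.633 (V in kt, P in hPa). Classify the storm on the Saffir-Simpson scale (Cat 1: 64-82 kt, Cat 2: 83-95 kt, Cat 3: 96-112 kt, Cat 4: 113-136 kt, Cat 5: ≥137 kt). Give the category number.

ΔP = 1011 − 959 = 52 hPa.
V ≈ 6 × 52^0.633 = 6 × 12.20 ≈ 73 kt.
73 kt falls in the Category 1 band.

1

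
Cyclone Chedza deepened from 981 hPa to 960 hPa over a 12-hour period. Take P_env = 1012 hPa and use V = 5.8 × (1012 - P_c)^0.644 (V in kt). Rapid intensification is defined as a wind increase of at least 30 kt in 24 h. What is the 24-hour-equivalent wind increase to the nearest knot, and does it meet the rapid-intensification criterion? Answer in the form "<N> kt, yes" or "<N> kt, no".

V₁: ΔP = 31, V ≈ 5.8 × 31^0.644 ≈ 52.95 kt.
V₂: ΔP = 52, V ≈ 5.8 × 52^0.644 ≈ 73.88 kt.
ΔV over 12 h = 20.93 kt → 24 h equivalent = 20.93 × 24/12 ≈ 41.86 kt.
42 kt ≥ 30 kt ⇒ rapid intensification.

42 kt, yes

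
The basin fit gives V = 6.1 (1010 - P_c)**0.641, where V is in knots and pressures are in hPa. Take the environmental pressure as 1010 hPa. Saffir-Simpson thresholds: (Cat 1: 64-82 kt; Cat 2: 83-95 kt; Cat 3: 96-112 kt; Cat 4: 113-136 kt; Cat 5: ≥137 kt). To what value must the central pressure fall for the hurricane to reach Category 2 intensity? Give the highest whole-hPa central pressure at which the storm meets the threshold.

951 hPa

Category 2 begins at V = 83 kt.
Required ΔP = (83/6.1)^(1/0.641) = 13.607^1.560 ≈ 58.71 hPa.
P_c ≤ 1010 − 58.71 = 951.29, so the highest integer P_c is 951 hPa.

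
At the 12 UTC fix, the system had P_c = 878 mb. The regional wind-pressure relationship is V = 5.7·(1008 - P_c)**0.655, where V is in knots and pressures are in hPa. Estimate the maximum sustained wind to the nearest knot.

ΔP = 1008 − 878 = 130 mb.
130^0.655 ≈ 24.246.
V ≈ 5.7 × 24.246 ≈ 138.2 kt.

138 kt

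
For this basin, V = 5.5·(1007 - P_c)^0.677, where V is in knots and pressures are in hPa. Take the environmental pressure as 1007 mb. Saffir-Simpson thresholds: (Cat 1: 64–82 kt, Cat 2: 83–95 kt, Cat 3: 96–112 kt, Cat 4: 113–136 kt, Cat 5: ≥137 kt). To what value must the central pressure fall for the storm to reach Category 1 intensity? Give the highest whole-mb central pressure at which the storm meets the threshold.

Category 1 begins at V = 64 kt.
Required ΔP = (64/5.5)^(1/0.677) = 11.636^1.477 ≈ 37.53 mb.
P_c ≤ 1007 − 37.53 = 969.47, so the highest integer P_c is 969 mb.

969 mb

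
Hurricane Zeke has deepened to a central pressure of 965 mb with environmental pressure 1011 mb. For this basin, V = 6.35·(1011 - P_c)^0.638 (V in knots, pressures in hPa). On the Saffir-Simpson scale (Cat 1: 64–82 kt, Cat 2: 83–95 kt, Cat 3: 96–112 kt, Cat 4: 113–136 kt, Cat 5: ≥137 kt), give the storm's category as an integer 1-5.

ΔP = 1011 − 965 = 46 mb.
V ≈ 6.35 × 46^0.638 = 6.35 × 11.50 ≈ 73 kt.
73 kt falls in the Category 1 band.

1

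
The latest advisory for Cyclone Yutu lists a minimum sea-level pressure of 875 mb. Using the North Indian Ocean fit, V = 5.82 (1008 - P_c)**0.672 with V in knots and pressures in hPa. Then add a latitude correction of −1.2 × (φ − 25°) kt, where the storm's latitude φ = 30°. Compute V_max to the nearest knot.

150 kt

ΔP = 1008 − 875 = 133 mb.
133^0.672 ≈ 26.744.
V ≈ 5.82 × 26.744 ≈ 155.7 kt.
Latitude correction: −1.2 × (30 − 25) = -6 kt.
Corrected V ≈ 149.7 kt → 150 kt.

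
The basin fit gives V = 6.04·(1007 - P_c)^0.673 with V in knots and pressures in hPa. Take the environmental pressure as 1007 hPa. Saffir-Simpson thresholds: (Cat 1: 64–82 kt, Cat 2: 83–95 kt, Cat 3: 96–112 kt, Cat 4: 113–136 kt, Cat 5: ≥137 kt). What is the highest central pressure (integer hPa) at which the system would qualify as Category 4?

Category 4 begins at V = 113 kt.
Required ΔP = (113/6.04)^(1/0.673) = 18.709^1.486 ≈ 77.64 hPa.
P_c ≤ 1007 − 77.64 = 929.36, so the highest integer P_c is 929 hPa.

929 hPa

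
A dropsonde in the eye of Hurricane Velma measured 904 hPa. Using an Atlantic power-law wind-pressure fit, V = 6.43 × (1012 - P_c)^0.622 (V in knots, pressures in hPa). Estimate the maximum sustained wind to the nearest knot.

118 kt

ΔP = 1012 − 904 = 108 hPa.
108^0.622 ≈ 18.399.
V ≈ 6.43 × 18.399 ≈ 118.3 kt.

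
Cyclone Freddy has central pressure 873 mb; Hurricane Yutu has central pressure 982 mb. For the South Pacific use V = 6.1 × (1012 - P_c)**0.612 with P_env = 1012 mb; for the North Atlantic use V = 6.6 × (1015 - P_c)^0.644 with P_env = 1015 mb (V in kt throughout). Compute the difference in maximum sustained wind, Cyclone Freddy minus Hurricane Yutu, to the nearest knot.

62 kt

Cyclone Freddy: ΔP = 139; V ≈ 6.1 × 139^0.612 ≈ 124.98 kt.
Hurricane Yutu: ΔP = 33; V ≈ 6.6 × 33^0.644 ≈ 62.73 kt.
Difference ≈ 124.98 − 62.73 = 62.25 → 62 kt.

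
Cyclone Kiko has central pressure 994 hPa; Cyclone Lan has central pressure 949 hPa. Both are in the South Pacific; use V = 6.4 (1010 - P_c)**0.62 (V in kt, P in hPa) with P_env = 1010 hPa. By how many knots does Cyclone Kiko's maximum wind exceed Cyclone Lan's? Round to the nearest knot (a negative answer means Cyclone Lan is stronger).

-46 kt

Cyclone Kiko: ΔP = 16; V ≈ 6.4 × 16^0.62 ≈ 35.71 kt.
Cyclone Lan: ΔP = 61; V ≈ 6.4 × 61^0.62 ≈ 81.86 kt.
Difference ≈ 35.71 − 81.86 = -46.15 → -46 kt.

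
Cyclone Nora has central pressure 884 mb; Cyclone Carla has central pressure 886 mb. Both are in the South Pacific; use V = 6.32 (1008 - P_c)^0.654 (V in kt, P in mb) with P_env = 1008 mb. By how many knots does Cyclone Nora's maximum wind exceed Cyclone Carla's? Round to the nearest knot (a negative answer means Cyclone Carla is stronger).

2 kt

Cyclone Nora: ΔP = 124; V ≈ 6.32 × 124^0.654 ≈ 147.85 kt.
Cyclone Carla: ΔP = 122; V ≈ 6.32 × 122^0.654 ≈ 146.28 kt.
Difference ≈ 147.85 − 146.28 = 1.57 → 2 kt.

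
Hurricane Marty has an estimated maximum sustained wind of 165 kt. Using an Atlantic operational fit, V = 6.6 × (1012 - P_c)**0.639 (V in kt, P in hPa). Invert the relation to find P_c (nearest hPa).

858 hPa

ΔP = (V / 6.6)^(1/0.639) = (165/6.6)^1.565.
165/6.6 = 25.000; 25.000^1.565 ≈ 154.06 hPa.
P_c = 1012 − 154.06 = 857.94 ≈ 858 hPa.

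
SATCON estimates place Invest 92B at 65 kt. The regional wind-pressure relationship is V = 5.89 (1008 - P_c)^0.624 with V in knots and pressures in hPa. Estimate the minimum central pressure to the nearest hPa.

961 hPa

ΔP = (V / 5.89)^(1/0.624) = (65/5.89)^1.603.
65/5.89 = 11.036; 11.036^1.603 ≈ 46.90 hPa.
P_c = 1008 − 46.90 = 961.10 ≈ 961 hPa.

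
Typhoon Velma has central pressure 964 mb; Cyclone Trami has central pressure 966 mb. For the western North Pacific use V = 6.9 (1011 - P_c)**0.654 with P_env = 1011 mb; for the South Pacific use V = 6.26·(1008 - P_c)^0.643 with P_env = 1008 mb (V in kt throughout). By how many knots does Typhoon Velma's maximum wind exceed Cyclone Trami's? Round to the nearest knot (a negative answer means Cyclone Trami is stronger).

Typhoon Velma: ΔP = 47; V ≈ 6.9 × 47^0.654 ≈ 85.59 kt.
Cyclone Trami: ΔP = 42; V ≈ 6.26 × 42^0.643 ≈ 69.23 kt.
Difference ≈ 85.59 − 69.23 = 16.36 → 16 kt.

16 kt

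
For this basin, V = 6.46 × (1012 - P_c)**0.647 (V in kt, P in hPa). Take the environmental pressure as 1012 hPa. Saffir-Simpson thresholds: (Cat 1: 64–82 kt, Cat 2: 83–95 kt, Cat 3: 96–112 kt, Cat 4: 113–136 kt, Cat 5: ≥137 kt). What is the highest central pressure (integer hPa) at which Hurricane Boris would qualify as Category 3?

Category 3 begins at V = 96 kt.
Required ΔP = (96/6.46)^(1/0.647) = 14.861^1.546 ≈ 64.79 hPa.
P_c ≤ 1012 − 64.79 = 947.21, so the highest integer P_c is 947 hPa.

947 hPa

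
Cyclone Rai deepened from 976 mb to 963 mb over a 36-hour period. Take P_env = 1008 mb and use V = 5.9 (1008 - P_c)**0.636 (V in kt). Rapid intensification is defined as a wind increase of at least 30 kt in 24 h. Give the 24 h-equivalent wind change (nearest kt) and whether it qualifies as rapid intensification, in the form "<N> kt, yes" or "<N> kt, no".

9 kt, no

V₁: ΔP = 32, V ≈ 5.9 × 32^0.636 ≈ 53.47 kt.
V₂: ΔP = 45, V ≈ 5.9 × 45^0.636 ≈ 66.42 kt.
ΔV over 36 h = 12.95 kt → 24 h equivalent = 12.95 × 24/36 ≈ 8.63 kt.
9 kt < 30 kt ⇒ not rapid intensification.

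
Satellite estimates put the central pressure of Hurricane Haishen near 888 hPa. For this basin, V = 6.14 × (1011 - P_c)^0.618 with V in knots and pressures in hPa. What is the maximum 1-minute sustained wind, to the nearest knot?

ΔP = 1011 − 888 = 123 hPa.
123^0.618 ≈ 19.569.
V ≈ 6.14 × 19.569 ≈ 120.2 kt.

120 kt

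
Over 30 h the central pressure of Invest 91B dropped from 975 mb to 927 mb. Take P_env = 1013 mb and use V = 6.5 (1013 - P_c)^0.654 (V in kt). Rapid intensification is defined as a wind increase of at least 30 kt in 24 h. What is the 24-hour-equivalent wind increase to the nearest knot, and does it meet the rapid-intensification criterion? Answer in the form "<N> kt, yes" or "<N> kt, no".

40 kt, yes

V₁: ΔP = 38, V ≈ 6.5 × 38^0.654 ≈ 70.16 kt.
V₂: ΔP = 86, V ≈ 6.5 × 86^0.654 ≈ 119.69 kt.
ΔV over 30 h = 49.53 kt → 24 h equivalent = 49.53 × 24/30 ≈ 39.62 kt.
40 kt ≥ 30 kt ⇒ rapid intensification.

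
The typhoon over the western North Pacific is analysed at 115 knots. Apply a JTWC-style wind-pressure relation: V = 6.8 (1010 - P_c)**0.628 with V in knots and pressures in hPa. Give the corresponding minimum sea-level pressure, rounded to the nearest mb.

920 mb

ΔP = (V / 6.8)^(1/0.628) = (115/6.8)^1.592.
115/6.8 = 16.912; 16.912^1.592 ≈ 90.31 mb.
P_c = 1010 − 90.31 = 919.69 ≈ 920 mb.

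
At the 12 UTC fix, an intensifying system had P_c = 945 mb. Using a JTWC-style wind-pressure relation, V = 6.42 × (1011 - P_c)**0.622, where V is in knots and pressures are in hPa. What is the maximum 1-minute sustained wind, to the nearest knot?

ΔP = 1011 − 945 = 66 mb.
66^0.622 ≈ 13.544.
V ≈ 6.42 × 13.544 ≈ 87.0 kt.

87 kt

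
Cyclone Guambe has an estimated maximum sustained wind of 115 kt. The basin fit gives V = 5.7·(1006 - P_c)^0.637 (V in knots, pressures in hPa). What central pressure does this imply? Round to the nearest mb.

ΔP = (V / 5.7)^(1/0.637) = (115/5.7)^1.570.
115/5.7 = 20.175; 20.175^1.570 ≈ 111.79 mb.
P_c = 1006 − 111.79 = 894.21 ≈ 894 mb.

894 mb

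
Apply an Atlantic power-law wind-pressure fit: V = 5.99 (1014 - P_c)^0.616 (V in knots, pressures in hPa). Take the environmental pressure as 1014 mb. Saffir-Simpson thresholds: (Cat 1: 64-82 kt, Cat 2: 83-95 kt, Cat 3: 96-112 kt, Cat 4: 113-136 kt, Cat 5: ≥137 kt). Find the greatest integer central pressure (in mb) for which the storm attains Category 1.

Category 1 begins at V = 64 kt.
Required ΔP = (64/5.99)^(1/0.616) = 10.684^1.623 ≈ 46.78 mb.
P_c ≤ 1014 − 46.78 = 967.22, so the highest integer P_c is 967 mb.

967 mb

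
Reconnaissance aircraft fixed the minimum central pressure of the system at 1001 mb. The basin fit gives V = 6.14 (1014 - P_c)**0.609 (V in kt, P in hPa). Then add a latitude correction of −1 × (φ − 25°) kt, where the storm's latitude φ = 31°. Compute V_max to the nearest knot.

23 kt

ΔP = 1014 − 1001 = 13 mb.
13^0.609 ≈ 4.769.
V ≈ 6.14 × 4.769 ≈ 29.3 kt.
Latitude correction: −1 × (31 − 25) = -6 kt.
Corrected V ≈ 23.3 kt → 23 kt.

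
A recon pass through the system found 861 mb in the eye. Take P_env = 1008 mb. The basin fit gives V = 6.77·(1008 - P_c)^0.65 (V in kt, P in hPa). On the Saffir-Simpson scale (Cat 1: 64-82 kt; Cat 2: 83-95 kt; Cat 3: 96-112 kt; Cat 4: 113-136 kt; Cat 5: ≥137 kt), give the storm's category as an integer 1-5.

5

ΔP = 1008 − 861 = 147 mb.
V ≈ 6.77 × 147^0.65 = 6.77 × 25.63 ≈ 174 kt.
174 kt falls in the Category 5 band.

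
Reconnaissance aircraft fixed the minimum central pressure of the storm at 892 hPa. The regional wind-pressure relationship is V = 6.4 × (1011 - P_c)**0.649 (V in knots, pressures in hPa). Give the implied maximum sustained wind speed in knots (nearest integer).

142 kt

ΔP = 1011 − 892 = 119 hPa.
119^0.649 ≈ 22.235.
V ≈ 6.4 × 22.235 ≈ 142.3 kt.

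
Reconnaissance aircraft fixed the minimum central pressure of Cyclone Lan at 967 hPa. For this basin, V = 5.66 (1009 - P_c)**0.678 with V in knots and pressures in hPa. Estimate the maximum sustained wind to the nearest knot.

71 kt

ΔP = 1009 − 967 = 42 hPa.
42^0.678 ≈ 12.606.
V ≈ 5.66 × 12.606 ≈ 71.3 kt.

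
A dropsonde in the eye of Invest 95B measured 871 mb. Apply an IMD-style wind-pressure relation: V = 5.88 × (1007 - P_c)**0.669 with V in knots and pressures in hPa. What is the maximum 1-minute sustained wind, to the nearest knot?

ΔP = 1007 − 871 = 136 mb.
136^0.669 ≈ 26.751.
V ≈ 5.88 × 26.751 ≈ 157.3 kt.

157 kt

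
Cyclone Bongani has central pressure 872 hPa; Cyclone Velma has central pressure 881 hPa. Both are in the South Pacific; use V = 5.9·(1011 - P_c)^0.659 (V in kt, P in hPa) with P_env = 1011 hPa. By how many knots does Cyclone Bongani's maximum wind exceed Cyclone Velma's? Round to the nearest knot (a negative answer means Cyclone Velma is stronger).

7 kt

Cyclone Bongani: ΔP = 139; V ≈ 5.9 × 139^0.659 ≈ 152.44 kt.
Cyclone Velma: ΔP = 130; V ≈ 5.9 × 130^0.659 ≈ 145.86 kt.
Difference ≈ 152.44 − 145.86 = 6.58 → 7 kt.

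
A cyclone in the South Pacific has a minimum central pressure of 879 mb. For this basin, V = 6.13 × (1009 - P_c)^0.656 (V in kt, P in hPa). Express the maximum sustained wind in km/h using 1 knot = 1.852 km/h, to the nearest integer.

ΔP = 1009 − 879 = 130 mb.
V ≈ 6.13 × 130^0.656 = 6.13 × 24.364 ≈ 149.351 kt.
149.351 × 1.852 ≈ 276.60 km/h → 277 km/h.

277 km/h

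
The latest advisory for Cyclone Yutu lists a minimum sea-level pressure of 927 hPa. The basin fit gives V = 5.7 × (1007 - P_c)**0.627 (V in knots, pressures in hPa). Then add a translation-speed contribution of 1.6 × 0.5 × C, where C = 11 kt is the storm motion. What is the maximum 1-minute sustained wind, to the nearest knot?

98 kt

ΔP = 1007 − 927 = 80 hPa.
80^0.627 ≈ 15.604.
V ≈ 5.7 × 15.604 ≈ 88.9 kt.
Translation term: 1.6 × 0.5 × 11 = 8.8 kt.
Corrected V ≈ 97.7 kt → 98 kt.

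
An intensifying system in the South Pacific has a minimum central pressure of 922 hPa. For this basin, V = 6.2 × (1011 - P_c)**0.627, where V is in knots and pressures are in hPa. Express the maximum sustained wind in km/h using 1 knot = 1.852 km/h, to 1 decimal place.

191.6 km/h

ΔP = 1011 − 922 = 89 hPa.
V ≈ 6.2 × 89^0.627 = 6.2 × 16.683 ≈ 103.433 kt.
103.433 × 1.852 ≈ 191.56 km/h → 191.6 km/h.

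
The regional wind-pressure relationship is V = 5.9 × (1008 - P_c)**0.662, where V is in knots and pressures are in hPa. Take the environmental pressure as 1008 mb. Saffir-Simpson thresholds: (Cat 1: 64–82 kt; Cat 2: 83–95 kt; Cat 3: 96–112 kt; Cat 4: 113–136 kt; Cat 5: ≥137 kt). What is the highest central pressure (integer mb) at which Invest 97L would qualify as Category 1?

971 mb

Category 1 begins at V = 64 kt.
Required ΔP = (64/5.9)^(1/0.662) = 10.847^1.511 ≈ 36.64 mb.
P_c ≤ 1008 − 36.64 = 971.36, so the highest integer P_c is 971 mb.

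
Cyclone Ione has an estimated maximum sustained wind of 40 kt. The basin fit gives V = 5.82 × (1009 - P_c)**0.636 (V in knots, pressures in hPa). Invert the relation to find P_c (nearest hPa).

ΔP = (V / 5.82)^(1/0.636) = (40/5.82)^1.572.
40/5.82 = 6.873; 6.873^1.572 ≈ 20.71 hPa.
P_c = 1009 − 20.71 = 988.29 ≈ 988 hPa.

988 hPa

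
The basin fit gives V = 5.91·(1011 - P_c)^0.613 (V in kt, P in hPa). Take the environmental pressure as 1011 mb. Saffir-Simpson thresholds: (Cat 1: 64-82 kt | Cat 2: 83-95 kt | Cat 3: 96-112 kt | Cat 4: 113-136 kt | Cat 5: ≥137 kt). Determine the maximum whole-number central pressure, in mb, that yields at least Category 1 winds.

Category 1 begins at V = 64 kt.
Required ΔP = (64/5.91)^(1/0.613) = 10.829^1.631 ≈ 48.73 mb.
P_c ≤ 1011 − 48.73 = 962.27, so the highest integer P_c is 962 mb.

962 mb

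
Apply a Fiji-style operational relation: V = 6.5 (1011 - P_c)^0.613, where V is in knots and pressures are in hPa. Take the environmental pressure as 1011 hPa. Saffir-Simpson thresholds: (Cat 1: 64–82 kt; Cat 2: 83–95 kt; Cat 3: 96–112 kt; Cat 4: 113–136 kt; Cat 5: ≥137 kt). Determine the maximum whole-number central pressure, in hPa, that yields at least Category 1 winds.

969 hPa

Category 1 begins at V = 64 kt.
Required ΔP = (64/6.5)^(1/0.613) = 9.846^1.631 ≈ 41.72 hPa.
P_c ≤ 1011 − 41.72 = 969.28, so the highest integer P_c is 969 hPa.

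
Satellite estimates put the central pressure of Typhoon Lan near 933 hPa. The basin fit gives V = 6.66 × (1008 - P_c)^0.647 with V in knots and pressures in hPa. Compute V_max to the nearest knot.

ΔP = 1008 − 933 = 75 hPa.
75^0.647 ≈ 16.337.
V ≈ 6.66 × 16.337 ≈ 108.8 kt.

109 kt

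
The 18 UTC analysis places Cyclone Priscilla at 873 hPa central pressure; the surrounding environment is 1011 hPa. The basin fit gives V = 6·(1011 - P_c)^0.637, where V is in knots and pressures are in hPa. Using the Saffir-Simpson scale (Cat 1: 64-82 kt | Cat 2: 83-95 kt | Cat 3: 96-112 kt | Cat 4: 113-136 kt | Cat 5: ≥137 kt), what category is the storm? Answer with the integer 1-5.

ΔP = 1011 − 873 = 138 hPa.
V ≈ 6 × 138^0.637 = 6 × 23.07 ≈ 138 kt.
138 kt falls in the Category 5 band.

5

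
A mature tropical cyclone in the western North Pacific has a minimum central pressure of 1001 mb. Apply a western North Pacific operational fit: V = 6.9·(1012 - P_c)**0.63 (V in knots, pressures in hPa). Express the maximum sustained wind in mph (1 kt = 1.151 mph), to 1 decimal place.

ΔP = 1012 − 1001 = 11 mb.
V ≈ 6.9 × 11^0.63 = 6.9 × 4.530 ≈ 31.256 kt.
31.256 × 1.151 ≈ 35.98 mph → 36.0 mph.

36.0 mph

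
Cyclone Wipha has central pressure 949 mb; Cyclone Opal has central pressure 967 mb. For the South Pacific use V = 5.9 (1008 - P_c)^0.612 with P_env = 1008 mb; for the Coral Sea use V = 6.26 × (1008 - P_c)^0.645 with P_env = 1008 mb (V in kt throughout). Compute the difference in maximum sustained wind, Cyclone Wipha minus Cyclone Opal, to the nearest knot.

3 kt

Cyclone Wipha: ΔP = 59; V ≈ 5.9 × 59^0.612 ≈ 71.55 kt.
Cyclone Opal: ΔP = 41; V ≈ 6.26 × 41^0.645 ≈ 68.68 kt.
Difference ≈ 71.55 − 68.68 = 2.87 → 3 kt.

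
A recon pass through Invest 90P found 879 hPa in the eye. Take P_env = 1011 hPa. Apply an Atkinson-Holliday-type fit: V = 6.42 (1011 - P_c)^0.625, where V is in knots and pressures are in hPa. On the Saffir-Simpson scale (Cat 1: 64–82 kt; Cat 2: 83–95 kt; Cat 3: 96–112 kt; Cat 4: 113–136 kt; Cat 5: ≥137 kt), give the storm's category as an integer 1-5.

4

ΔP = 1011 − 879 = 132 hPa.
V ≈ 6.42 × 132^0.625 = 6.42 × 21.15 ≈ 136 kt.
136 kt falls in the Category 4 band.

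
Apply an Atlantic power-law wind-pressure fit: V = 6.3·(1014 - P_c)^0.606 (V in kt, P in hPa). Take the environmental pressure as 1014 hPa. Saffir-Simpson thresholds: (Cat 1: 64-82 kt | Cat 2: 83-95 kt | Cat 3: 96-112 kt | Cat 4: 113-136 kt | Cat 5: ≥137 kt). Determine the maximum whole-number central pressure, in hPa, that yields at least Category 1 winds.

968 hPa

Category 1 begins at V = 64 kt.
Required ΔP = (64/6.3)^(1/0.606) = 10.159^1.650 ≈ 45.86 hPa.
P_c ≤ 1014 − 45.86 = 968.14, so the highest integer P_c is 968 hPa.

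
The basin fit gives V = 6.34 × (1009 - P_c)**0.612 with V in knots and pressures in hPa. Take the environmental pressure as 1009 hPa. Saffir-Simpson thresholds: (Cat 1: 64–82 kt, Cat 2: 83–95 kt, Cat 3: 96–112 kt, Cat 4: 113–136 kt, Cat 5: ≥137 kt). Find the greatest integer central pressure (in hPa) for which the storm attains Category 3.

924 hPa

Category 3 begins at V = 96 kt.
Required ΔP = (96/6.34)^(1/0.612) = 15.142^1.634 ≈ 84.80 hPa.
P_c ≤ 1009 − 84.80 = 924.20, so the highest integer P_c is 924 hPa.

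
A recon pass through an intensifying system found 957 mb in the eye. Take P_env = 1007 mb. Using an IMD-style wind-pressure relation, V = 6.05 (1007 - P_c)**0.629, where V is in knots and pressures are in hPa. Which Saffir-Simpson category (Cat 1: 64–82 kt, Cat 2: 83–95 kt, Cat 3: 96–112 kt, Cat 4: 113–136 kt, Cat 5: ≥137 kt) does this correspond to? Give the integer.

ΔP = 1007 − 957 = 50 mb.
V ≈ 6.05 × 50^0.629 = 6.05 × 11.71 ≈ 71 kt.
71 kt falls in the Category 1 band.

1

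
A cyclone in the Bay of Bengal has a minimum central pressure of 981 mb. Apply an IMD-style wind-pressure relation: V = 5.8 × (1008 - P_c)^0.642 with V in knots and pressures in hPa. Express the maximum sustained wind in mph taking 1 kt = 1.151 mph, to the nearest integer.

55 mph

ΔP = 1008 − 981 = 27 mb.
V ≈ 5.8 × 27^0.642 = 5.8 × 8.297 ≈ 48.124 kt.
48.124 × 1.151 ≈ 55.39 mph → 55 mph.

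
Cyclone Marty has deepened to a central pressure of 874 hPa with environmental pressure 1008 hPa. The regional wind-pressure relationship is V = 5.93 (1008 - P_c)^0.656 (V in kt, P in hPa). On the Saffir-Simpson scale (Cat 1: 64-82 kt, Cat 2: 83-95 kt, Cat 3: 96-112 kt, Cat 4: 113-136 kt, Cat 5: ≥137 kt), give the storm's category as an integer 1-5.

ΔP = 1008 − 874 = 134 hPa.
V ≈ 5.93 × 134^0.656 = 5.93 × 24.85 ≈ 147 kt.
147 kt falls in the Category 5 band.

5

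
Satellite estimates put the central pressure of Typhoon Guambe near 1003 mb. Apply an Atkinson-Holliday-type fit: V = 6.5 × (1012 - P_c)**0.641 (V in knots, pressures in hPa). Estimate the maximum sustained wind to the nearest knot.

ΔP = 1012 − 1003 = 9 mb.
9^0.641 ≈ 4.089.
V ≈ 6.5 × 4.089 ≈ 26.6 kt.

27 kt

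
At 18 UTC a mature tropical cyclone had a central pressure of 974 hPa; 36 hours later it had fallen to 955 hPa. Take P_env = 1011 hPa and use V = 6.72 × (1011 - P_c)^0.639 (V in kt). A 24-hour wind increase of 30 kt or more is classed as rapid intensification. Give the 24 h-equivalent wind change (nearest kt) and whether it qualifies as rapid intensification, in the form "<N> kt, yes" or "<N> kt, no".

V₁: ΔP = 37, V ≈ 6.72 × 37^0.639 ≈ 67.52 kt.
V₂: ΔP = 56, V ≈ 6.72 × 56^0.639 ≈ 88.00 kt.
ΔV over 36 h = 20.48 kt → 24 h equivalent = 20.48 × 24/36 ≈ 13.65 kt.
14 kt < 30 kt ⇒ not rapid intensification.

14 kt, no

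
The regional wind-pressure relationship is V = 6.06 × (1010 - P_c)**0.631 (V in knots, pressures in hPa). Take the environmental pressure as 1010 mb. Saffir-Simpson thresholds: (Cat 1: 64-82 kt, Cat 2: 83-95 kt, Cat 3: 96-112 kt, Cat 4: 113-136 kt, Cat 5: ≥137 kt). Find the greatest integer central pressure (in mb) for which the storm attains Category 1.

Category 1 begins at V = 64 kt.
Required ΔP = (64/6.06)^(1/0.631) = 10.561^1.585 ≈ 41.91 mb.
P_c ≤ 1010 − 41.91 = 968.09, so the highest integer P_c is 968 mb.

968 mb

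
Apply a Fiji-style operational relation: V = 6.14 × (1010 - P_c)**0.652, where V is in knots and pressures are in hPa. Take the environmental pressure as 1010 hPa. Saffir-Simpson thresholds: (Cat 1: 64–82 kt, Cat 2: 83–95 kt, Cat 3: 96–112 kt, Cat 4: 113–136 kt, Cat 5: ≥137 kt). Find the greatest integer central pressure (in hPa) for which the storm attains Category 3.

942 hPa

Category 3 begins at V = 96 kt.
Required ΔP = (96/6.14)^(1/0.652) = 15.635^1.534 ≈ 67.83 hPa.
P_c ≤ 1010 − 67.83 = 942.17, so the highest integer P_c is 942 hPa.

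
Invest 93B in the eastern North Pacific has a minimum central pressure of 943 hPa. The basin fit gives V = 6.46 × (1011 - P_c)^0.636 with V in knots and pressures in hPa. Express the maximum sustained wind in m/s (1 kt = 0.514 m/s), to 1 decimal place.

ΔP = 1011 − 943 = 68 hPa.
V ≈ 6.46 × 68^0.636 = 6.46 × 14.638 ≈ 94.560 kt.
94.560 × 0.514 ≈ 48.60 m/s → 48.6 m/s.

48.6 m/s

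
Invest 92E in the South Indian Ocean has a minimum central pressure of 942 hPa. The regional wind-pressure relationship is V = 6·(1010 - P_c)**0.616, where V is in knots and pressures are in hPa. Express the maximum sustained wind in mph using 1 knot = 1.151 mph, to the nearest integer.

ΔP = 1010 − 942 = 68 hPa.
V ≈ 6 × 68^0.616 = 6 × 13.453 ≈ 80.719 kt.
80.719 × 1.151 ≈ 92.91 mph → 93 mph.

93 mph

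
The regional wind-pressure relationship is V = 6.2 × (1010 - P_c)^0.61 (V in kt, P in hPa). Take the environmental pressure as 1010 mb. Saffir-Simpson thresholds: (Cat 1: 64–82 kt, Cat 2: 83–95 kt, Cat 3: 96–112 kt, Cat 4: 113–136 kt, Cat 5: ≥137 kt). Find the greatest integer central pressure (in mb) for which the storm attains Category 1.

Category 1 begins at V = 64 kt.
Required ΔP = (64/6.2)^(1/0.61) = 10.323^1.639 ≈ 45.91 mb.
P_c ≤ 1010 − 45.91 = 964.09, so the highest integer P_c is 964 mb.

964 mb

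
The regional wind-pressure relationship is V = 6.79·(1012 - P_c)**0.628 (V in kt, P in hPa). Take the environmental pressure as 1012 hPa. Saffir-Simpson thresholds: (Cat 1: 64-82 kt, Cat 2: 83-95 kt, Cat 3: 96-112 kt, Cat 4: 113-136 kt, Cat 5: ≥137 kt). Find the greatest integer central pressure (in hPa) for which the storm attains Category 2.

958 hPa

Category 2 begins at V = 83 kt.
Required ΔP = (83/6.79)^(1/0.628) = 12.224^1.592 ≈ 53.85 hPa.
P_c ≤ 1012 − 53.85 = 958.15, so the highest integer P_c is 958 hPa.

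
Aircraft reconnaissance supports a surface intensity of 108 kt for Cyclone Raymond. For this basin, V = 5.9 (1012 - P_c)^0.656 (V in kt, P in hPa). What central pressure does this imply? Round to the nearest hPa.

ΔP = (V / 5.9)^(1/0.656) = (108/5.9)^1.524.
108/5.9 = 18.305; 18.305^1.524 ≈ 84.07 hPa.
P_c = 1012 − 84.07 = 927.93 ≈ 928 hPa.

928 hPa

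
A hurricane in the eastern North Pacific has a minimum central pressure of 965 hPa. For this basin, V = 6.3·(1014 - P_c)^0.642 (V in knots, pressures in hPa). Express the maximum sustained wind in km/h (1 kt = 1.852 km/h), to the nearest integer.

142 km/h

ΔP = 1014 − 965 = 49 hPa.
V ≈ 6.3 × 49^0.642 = 6.3 × 12.165 ≈ 76.638 kt.
76.638 × 1.852 ≈ 141.93 km/h → 142 km/h.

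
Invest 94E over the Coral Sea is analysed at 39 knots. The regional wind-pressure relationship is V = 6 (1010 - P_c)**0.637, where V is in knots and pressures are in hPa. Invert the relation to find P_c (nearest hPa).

ΔP = (V / 6)^(1/0.637) = (39/6)^1.570.
39/6 = 6.500; 6.500^1.570 ≈ 18.89 hPa.
P_c = 1010 − 18.89 = 991.11 ≈ 991 hPa.

991 hPa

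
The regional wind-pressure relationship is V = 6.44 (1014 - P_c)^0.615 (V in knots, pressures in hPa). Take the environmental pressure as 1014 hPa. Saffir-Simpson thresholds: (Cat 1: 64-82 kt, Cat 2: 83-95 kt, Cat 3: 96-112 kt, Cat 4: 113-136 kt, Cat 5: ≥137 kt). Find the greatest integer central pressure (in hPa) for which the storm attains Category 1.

Category 1 begins at V = 64 kt.
Required ΔP = (64/6.44)^(1/0.615) = 9.938^1.626 ≈ 41.84 hPa.
P_c ≤ 1014 − 41.84 = 972.16, so the highest integer P_c is 972 hPa.

972 hPa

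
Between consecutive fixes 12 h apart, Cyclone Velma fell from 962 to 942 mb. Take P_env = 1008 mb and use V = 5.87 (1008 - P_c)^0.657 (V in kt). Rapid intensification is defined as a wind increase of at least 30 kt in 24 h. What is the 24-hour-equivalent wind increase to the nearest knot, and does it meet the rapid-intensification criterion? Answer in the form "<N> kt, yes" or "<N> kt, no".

39 kt, yes

V₁: ΔP = 46, V ≈ 5.87 × 46^0.657 ≈ 72.62 kt.
V₂: ΔP = 66, V ≈ 5.87 × 66^0.657 ≈ 92.06 kt.
ΔV over 12 h = 19.44 kt → 24 h equivalent = 19.44 × 24/12 ≈ 38.88 kt.
39 kt ≥ 30 kt ⇒ rapid intensification.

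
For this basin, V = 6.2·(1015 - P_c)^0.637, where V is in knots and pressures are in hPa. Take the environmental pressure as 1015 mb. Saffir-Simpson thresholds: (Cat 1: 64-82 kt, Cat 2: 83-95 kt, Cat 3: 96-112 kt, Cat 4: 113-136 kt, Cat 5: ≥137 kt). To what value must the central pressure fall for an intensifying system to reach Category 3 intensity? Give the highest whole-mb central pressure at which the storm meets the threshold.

Category 3 begins at V = 96 kt.
Required ΔP = (96/6.2)^(1/0.637) = 15.484^1.570 ≈ 73.78 mb.
P_c ≤ 1015 − 73.78 = 941.22, so the highest integer P_c is 941 mb.

941 mb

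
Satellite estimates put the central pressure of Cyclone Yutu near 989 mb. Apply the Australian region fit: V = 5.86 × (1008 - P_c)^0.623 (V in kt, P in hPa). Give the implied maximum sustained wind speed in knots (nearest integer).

ΔP = 1008 − 989 = 19 mb.
19^0.623 ≈ 6.261.
V ≈ 5.86 × 6.261 ≈ 36.7 kt.

37 kt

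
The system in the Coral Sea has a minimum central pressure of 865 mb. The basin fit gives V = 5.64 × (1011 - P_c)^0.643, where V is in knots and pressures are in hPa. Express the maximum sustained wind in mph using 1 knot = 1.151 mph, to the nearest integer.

ΔP = 1011 − 865 = 146 mb.
V ≈ 5.64 × 146^0.643 = 5.64 × 24.642 ≈ 138.982 kt.
138.982 × 1.151 ≈ 159.97 mph → 160 mph.

160 mph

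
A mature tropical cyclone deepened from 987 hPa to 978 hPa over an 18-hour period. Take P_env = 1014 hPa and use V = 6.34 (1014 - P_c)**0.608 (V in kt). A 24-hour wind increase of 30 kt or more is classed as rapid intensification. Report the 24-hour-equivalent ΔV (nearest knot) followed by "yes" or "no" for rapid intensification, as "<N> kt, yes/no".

V₁: ΔP = 27, V ≈ 6.34 × 27^0.608 ≈ 47.03 kt.
V₂: ΔP = 36, V ≈ 6.34 × 36^0.608 ≈ 56.02 kt.
ΔV over 18 h = 8.99 kt → 24 h equivalent = 8.99 × 24/18 ≈ 11.99 kt.
12 kt < 30 kt ⇒ not rapid intensification.

12 kt, no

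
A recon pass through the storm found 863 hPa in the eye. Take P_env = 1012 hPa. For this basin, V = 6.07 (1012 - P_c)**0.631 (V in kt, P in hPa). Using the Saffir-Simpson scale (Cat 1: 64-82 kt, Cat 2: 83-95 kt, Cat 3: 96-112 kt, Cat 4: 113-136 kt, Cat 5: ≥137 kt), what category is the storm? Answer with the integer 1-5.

5

ΔP = 1012 − 863 = 149 hPa.
V ≈ 6.07 × 149^0.631 = 6.07 × 23.51 ≈ 143 kt.
143 kt falls in the Category 5 band.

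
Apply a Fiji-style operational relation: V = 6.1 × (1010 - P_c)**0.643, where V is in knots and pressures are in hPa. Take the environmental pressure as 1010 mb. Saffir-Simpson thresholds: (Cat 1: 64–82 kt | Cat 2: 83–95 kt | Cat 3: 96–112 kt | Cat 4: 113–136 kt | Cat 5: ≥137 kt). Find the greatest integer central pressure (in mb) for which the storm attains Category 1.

971 mb

Category 1 begins at V = 64 kt.
Required ΔP = (64/6.1)^(1/0.643) = 10.492^1.555 ≈ 38.69 mb.
P_c ≤ 1010 − 38.69 = 971.31, so the highest integer P_c is 971 mb.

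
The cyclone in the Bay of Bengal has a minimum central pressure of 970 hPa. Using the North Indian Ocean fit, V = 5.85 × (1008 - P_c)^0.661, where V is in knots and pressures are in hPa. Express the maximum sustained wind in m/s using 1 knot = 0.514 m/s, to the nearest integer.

33 m/s

ΔP = 1008 − 970 = 38 hPa.
V ≈ 5.85 × 38^0.661 = 5.85 × 11.072 ≈ 64.773 kt.
64.773 × 0.514 ≈ 33.29 m/s → 33 m/s.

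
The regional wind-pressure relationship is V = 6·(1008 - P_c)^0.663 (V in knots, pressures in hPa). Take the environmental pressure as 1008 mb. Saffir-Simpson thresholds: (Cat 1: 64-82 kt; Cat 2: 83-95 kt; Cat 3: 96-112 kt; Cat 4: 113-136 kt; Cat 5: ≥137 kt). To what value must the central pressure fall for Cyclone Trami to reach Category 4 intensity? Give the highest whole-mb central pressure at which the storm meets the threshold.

Category 4 begins at V = 113 kt.
Required ΔP = (113/6)^(1/0.663) = 18.833^1.508 ≈ 83.75 mb.
P_c ≤ 1008 − 83.75 = 924.25, so the highest integer P_c is 924 mb.

924 mb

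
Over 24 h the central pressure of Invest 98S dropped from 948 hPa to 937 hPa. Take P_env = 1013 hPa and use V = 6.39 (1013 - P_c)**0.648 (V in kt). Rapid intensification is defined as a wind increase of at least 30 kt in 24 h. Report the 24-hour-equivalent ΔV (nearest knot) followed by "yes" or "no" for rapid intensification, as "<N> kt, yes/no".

10 kt, no

V₁: ΔP = 65, V ≈ 6.39 × 65^0.648 ≈ 95.56 kt.
V₂: ΔP = 76, V ≈ 6.39 × 76^0.648 ≈ 105.75 kt.
ΔV over 24 h = 10.19 kt → 24 h equivalent = 10.19 × 24/24 ≈ 10.19 kt.
10 kt < 30 kt ⇒ not rapid intensification.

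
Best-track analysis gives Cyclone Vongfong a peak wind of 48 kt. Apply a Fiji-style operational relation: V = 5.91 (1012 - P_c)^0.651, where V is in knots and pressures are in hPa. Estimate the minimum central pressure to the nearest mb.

987 mb

ΔP = (V / 5.91)^(1/0.651) = (48/5.91)^1.536.
48/5.91 = 8.122; 8.122^1.536 ≈ 24.96 mb.
P_c = 1012 − 24.96 = 987.04 ≈ 987 mb.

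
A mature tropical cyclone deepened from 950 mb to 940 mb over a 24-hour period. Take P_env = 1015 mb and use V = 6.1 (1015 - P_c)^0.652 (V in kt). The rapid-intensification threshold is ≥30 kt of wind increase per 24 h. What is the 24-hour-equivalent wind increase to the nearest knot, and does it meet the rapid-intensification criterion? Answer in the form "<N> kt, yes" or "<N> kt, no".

9 kt, no

V₁: ΔP = 65, V ≈ 6.1 × 65^0.652 ≈ 92.76 kt.
V₂: ΔP = 75, V ≈ 6.1 × 75^0.652 ≈ 101.83 kt.
ΔV over 24 h = 9.07 kt → 24 h equivalent = 9.07 × 24/24 ≈ 9.07 kt.
9 kt < 30 kt ⇒ not rapid intensification.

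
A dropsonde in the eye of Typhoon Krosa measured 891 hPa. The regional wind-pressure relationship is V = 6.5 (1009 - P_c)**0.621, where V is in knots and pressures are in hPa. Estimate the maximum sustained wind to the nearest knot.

126 kt

ΔP = 1009 − 891 = 118 hPa.
118^0.621 ≈ 19.348.
V ≈ 6.5 × 19.348 ≈ 125.8 kt.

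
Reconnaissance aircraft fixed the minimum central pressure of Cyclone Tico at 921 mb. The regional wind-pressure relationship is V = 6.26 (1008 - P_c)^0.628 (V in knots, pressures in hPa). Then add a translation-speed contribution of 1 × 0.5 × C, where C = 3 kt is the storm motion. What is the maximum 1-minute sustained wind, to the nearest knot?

105 kt

ΔP = 1008 − 921 = 87 mb.
87^0.628 ≈ 16.520.
V ≈ 6.26 × 16.520 ≈ 103.4 kt.
Translation term: 1 × 0.5 × 3 = 1.5 kt.
Corrected V ≈ 104.9 kt → 105 kt.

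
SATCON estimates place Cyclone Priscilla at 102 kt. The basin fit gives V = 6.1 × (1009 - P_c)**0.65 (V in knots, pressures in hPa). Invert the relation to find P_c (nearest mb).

ΔP = (V / 6.1)^(1/0.65) = (102/6.1)^1.538.
102/6.1 = 16.721; 16.721^1.538 ≈ 76.20 mb.
P_c = 1009 − 76.20 = 932.80 ≈ 933 mb.

933 mb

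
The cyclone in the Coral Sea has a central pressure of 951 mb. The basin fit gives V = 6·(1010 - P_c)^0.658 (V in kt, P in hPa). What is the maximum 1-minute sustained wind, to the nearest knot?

ΔP = 1010 − 951 = 59 mb.
59^0.658 ≈ 14.629.
V ≈ 6 × 14.629 ≈ 87.8 kt.

88 kt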